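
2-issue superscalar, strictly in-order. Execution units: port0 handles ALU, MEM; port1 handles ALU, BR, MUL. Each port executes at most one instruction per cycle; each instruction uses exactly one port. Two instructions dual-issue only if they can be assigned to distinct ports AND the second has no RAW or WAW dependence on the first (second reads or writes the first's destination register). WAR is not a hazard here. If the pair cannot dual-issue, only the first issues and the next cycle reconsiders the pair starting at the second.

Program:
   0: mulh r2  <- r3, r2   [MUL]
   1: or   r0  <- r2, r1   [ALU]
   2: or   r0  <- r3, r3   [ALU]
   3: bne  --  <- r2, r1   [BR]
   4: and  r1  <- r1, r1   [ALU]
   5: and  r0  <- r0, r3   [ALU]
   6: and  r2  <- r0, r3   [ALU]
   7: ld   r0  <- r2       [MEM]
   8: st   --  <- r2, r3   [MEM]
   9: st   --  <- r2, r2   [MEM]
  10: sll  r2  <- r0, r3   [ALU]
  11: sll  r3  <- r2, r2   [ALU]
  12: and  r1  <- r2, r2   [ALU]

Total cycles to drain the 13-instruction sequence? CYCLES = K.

CYCLES = 9

t=0 i0:mulh.MUL ; RAW r2
t=1 i1:or.ALU ; WAW r0
t=2 i2/i3:or.ALU;bne.BR ; 2-wide
t=3 i4/i5:and.ALU;and.ALU ; 2-wide
t=4 i6:and.ALU ; RAW r2
t=5 i7:ld.MEM ; no-port MEM/MEM
t=6 i8:st.MEM ; no-port MEM/MEM
t=7 i9/i10:st.MEM;sll.ALU ; 2-wide
t=8 i11/i12:sll.ALU;and.ALU ; 2-wide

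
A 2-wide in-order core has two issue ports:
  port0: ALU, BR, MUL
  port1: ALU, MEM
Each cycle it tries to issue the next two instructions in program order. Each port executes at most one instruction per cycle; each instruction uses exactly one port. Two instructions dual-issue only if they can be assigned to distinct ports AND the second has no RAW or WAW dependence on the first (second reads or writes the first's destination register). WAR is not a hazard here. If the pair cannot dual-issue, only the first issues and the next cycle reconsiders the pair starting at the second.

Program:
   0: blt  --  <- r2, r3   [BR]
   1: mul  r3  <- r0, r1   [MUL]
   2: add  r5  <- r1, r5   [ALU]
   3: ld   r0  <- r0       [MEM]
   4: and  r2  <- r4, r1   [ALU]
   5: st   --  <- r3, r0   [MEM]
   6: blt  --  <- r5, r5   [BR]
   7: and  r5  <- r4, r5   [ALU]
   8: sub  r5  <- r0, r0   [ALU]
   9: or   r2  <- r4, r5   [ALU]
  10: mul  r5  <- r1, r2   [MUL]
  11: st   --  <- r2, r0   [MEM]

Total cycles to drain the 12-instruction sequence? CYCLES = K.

c0: i0 blt.BR  no-port BR/MUL
c1: i1,i2 mul.MUL+add.ALU  2-wide
c2: i3,i4 ld.MEM+and.ALU  2-wide
c3: i5,i6 st.MEM+blt.BR  2-wide
c4: i7 and.ALU  WAW r5
c5: i8 sub.ALU  RAW r5
c6: i9 or.ALU  RAW r2
c7: i10,i11 mul.MUL+st.MEM  2-wide

CYCLES = 8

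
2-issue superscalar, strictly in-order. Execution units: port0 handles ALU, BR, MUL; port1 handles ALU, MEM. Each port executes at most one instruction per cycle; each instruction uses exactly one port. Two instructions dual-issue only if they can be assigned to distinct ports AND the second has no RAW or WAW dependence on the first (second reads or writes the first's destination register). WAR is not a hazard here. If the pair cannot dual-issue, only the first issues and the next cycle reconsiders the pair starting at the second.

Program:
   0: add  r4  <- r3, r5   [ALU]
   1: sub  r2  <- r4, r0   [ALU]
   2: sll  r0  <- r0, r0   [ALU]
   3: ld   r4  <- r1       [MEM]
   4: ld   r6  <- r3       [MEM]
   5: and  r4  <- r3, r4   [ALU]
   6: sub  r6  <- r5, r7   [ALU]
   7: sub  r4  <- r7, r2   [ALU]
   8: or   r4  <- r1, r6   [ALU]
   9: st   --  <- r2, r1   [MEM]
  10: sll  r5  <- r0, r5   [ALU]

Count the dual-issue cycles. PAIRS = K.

PAIRS = 4

[0] i0  add.ALU  -- RAW r4
[1] i1&i2  sub.ALU/sll.ALU  -- pair
[2] i3  ld.MEM  -- no-port MEM/MEM
[3] i4&i5  ld.MEM/and.ALU  -- pair
[4] i6&i7  sub.ALU/sub.ALU  -- pair
[5] i8&i9  or.ALU/st.MEM  -- pair
[6] i10  sll.ALU  -- tail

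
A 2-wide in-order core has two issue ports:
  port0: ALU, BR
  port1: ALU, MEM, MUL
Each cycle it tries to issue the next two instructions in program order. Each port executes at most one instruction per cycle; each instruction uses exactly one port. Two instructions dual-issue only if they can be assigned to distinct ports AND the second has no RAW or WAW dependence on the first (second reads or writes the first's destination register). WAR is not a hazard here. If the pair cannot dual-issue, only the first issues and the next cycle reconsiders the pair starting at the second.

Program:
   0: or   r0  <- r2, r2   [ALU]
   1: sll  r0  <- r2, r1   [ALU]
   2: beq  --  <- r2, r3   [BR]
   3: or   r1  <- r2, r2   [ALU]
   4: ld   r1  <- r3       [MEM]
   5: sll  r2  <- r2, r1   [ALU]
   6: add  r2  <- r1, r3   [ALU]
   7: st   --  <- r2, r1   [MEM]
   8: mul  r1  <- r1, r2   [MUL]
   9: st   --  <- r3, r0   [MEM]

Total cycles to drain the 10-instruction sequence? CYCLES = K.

CYCLES = 9

t=0 i0:or ; WAW r0
t=1 i1,i2:sll;beq ; 2-wide
t=2 i3:or ; WAW r1
t=3 i4:ld ; RAW r1
t=4 i5:sll ; WAW r2
t=5 i6:add ; RAW r2
t=6 i7:st ; no-port MEM/MUL
t=7 i8:mul ; no-port MUL/MEM
t=8 i9:st ; tail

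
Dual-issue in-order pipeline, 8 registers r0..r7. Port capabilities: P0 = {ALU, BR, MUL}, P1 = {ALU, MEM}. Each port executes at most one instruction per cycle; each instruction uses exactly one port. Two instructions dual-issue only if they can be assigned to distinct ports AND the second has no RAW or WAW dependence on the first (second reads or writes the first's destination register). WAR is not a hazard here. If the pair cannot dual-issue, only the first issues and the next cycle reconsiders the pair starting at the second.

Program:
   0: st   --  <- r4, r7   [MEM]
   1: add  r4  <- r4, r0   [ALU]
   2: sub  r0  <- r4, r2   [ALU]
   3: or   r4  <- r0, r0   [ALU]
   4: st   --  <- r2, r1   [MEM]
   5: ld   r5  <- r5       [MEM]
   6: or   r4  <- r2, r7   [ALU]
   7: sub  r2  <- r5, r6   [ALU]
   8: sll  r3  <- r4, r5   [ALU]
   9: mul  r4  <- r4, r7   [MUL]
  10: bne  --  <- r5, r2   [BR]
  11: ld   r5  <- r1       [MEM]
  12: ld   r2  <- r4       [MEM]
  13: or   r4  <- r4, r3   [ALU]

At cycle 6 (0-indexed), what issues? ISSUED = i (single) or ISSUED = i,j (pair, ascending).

  cy0 -> i0,i1 (st;add) dual
  cy1 -> i2 (sub) RAW r0
  cy2 -> i3,i4 (or;st) dual
  cy3 -> i5,i6 (ld;or) dual
  cy4 -> i7,i8 (sub;sll) dual
  cy5 -> i9 (mul) no-port MUL/BR
  cy6 -> i10,i11 (bne;ld) dual
  cy7 -> i12,i13 (ld;or) dual

ISSUED = 10,11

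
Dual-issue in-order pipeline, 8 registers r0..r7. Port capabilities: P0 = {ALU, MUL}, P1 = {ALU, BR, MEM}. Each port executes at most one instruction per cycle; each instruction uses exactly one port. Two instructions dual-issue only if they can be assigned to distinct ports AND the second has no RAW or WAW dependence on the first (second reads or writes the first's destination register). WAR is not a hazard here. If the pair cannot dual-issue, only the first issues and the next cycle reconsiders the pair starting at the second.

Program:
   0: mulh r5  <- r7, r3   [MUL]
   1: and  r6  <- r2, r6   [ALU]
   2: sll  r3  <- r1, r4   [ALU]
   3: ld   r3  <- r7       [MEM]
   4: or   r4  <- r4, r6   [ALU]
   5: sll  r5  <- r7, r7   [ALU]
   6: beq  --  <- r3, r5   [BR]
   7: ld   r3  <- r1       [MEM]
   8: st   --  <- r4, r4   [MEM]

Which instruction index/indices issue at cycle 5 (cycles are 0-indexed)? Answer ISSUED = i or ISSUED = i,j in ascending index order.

ISSUED = 7

t=0 i0,i1:mulh/and ; 2-wide
t=1 i2:sll ; WAW r3
t=2 i3,i4:ld/or ; 2-wide
t=3 i5:sll ; RAW r5
t=4 i6:beq ; no-port BR/MEM
t=5 i7:ld ; no-port MEM/MEM
t=6 i8:st ; tail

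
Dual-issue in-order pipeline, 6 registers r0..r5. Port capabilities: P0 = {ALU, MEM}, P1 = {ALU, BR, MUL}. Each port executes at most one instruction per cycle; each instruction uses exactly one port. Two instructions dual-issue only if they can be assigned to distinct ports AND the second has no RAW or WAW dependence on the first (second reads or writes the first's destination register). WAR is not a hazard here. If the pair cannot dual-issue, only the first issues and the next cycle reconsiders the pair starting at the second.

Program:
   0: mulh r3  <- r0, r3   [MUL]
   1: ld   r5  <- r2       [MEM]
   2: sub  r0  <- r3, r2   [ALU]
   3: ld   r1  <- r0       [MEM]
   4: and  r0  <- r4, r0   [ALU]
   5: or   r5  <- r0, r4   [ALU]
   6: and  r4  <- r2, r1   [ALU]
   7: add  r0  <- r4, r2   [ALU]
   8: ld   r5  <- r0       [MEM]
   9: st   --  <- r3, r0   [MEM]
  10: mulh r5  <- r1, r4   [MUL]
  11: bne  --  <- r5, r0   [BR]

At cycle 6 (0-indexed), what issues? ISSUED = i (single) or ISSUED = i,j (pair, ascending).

#0 head=0: mulh+ld i0/i1 2-wide
#1 head=2: sub i2 RAW r0
#2 head=3: ld+and i3/i4 2-wide
#3 head=5: or+and i5/i6 2-wide
#4 head=7: add i7 RAW r0
#5 head=8: ld i8 no-port MEM/MEM
#6 head=9: st+mulh i9/i10 2-wide
#7 head=11: bne i11 tail

ISSUED = 9,10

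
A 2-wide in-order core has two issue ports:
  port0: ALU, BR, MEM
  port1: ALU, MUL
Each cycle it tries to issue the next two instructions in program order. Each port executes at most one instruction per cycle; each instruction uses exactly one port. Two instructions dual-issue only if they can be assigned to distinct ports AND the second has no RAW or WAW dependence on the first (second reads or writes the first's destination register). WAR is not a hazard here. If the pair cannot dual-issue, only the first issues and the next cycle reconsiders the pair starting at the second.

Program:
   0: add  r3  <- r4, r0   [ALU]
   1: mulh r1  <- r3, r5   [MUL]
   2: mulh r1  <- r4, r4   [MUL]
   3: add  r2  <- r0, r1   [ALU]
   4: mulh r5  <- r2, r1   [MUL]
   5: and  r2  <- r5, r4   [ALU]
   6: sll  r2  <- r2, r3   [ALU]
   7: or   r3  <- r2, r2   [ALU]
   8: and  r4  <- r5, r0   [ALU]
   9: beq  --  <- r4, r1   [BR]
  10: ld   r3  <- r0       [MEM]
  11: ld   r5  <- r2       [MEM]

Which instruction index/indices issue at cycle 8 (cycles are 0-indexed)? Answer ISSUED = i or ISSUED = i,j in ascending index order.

ISSUED = 9

t=0 i0:add.ALU ; RAW r3
t=1 i1:mulh.MUL ; no-port MUL/MUL
t=2 i2:mulh.MUL ; RAW r1
t=3 i3:add.ALU ; RAW r2
t=4 i4:mulh.MUL ; RAW r5
t=5 i5:and.ALU ; RAW+WAW r2
t=6 i6:sll.ALU ; RAW r2
t=7 i7&i8:or.ALU;and.ALU ; pair
t=8 i9:beq.BR ; no-port BR/MEM
t=9 i10:ld.MEM ; no-port MEM/MEM
t=10 i11:ld.MEM ; tail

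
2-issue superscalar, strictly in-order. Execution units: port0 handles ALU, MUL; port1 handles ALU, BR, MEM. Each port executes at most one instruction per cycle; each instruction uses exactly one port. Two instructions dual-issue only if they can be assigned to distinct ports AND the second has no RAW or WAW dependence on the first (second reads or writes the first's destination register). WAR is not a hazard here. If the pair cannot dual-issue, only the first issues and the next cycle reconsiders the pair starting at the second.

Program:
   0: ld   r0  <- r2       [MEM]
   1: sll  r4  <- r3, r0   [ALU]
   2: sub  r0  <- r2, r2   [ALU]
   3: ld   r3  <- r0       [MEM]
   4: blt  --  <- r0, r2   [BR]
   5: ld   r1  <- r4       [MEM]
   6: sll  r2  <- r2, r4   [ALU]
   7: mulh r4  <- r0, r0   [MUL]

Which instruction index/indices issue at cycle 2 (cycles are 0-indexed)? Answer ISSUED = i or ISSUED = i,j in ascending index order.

#0 head=0: ld.MEM i0 RAW r0
#1 head=1: sll.ALU+sub.ALU i1&i2 pair
#2 head=3: ld.MEM i3 no-port MEM/BR
#3 head=4: blt.BR i4 no-port BR/MEM
#4 head=5: ld.MEM+sll.ALU i5&i6 pair
#5 head=7: mulh.MUL i7 tail

ISSUED = 3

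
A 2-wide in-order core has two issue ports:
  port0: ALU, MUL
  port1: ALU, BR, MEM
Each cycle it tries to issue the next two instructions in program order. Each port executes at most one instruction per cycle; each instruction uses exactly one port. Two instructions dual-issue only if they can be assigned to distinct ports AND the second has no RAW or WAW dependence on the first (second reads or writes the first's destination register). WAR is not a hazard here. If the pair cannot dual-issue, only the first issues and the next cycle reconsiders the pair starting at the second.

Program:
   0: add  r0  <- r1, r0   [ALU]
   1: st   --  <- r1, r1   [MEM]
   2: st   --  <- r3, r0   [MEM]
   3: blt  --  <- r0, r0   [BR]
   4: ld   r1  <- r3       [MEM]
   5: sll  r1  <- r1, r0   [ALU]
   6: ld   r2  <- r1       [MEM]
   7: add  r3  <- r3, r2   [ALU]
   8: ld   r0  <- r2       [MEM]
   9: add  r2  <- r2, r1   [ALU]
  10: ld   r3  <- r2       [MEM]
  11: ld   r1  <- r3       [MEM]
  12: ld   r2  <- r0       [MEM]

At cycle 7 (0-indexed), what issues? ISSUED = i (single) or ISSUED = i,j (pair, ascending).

ISSUED = 9

#0 head=0: add st i0,i1 pair
#1 head=2: st i2 no-port MEM/BR
#2 head=3: blt i3 no-port BR/MEM
#3 head=4: ld i4 RAW+WAW r1
#4 head=5: sll i5 RAW r1
#5 head=6: ld i6 RAW r2
#6 head=7: add ld i7,i8 pair
#7 head=9: add i9 RAW r2
#8 head=10: ld i10 no-port MEM/MEM
#9 head=11: ld i11 no-port MEM/MEM
#10 head=12: ld i12 tail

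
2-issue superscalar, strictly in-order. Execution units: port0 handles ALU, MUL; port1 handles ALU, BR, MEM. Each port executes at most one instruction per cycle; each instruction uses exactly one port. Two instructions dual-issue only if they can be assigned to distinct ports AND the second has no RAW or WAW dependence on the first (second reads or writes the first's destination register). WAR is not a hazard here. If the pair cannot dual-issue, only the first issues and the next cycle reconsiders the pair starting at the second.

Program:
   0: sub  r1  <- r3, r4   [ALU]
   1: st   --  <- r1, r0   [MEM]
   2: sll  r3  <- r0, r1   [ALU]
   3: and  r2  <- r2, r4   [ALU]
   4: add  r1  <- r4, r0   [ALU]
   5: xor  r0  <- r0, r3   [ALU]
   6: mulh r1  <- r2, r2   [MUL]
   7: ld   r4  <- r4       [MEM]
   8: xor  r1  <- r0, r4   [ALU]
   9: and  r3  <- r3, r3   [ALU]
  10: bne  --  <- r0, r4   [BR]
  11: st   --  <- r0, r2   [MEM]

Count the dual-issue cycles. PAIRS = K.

PAIRS = 4

[0] i0  sub  -- RAW r1
[1] i1+i2  st sll  -- 2-wide
[2] i3+i4  and add  -- 2-wide
[3] i5+i6  xor mulh  -- 2-wide
[4] i7  ld  -- RAW r4
[5] i8+i9  xor and  -- 2-wide
[6] i10  bne  -- no-port BR/MEM
[7] i11  st  -- tail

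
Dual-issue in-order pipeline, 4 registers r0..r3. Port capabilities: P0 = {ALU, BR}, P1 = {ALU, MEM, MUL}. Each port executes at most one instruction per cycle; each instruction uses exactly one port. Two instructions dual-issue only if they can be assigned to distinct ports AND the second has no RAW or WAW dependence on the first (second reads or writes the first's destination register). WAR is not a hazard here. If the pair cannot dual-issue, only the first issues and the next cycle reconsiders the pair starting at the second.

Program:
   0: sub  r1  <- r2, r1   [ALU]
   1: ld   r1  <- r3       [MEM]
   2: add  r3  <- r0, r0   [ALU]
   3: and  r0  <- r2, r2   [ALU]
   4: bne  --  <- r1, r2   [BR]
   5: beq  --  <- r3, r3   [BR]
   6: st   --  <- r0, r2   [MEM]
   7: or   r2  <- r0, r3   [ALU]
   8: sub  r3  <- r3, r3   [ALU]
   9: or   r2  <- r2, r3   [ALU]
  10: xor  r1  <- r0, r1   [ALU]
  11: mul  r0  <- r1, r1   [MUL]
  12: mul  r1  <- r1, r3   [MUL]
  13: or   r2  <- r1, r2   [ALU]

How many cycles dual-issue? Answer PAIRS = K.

[0] i0  sub  -- WAW r1
[1] i1+i2  ld+add  -- pair
[2] i3+i4  and+bne  -- pair
[3] i5+i6  beq+st  -- pair
[4] i7+i8  or+sub  -- pair
[5] i9+i10  or+xor  -- pair
[6] i11  mul  -- no-port MUL/MUL
[7] i12  mul  -- RAW r1
[8] i13  or  -- tail

PAIRS = 5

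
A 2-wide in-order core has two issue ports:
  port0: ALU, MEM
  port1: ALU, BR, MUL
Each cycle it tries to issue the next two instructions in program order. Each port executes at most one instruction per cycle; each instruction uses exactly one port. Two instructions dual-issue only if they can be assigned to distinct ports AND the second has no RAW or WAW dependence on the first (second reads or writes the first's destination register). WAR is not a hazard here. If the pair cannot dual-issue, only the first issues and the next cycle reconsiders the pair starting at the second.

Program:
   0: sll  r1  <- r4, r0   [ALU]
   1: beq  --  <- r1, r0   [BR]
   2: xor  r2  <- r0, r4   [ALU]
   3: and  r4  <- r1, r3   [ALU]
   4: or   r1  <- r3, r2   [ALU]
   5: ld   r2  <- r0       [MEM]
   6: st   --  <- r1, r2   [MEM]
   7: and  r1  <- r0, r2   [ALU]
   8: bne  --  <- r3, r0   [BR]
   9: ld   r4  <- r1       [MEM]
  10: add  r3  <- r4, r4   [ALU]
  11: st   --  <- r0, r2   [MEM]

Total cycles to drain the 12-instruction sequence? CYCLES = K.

[0] i0  sll  -- RAW r1
[1] i1,i2  beq+xor  -- dual
[2] i3,i4  and+or  -- dual
[3] i5  ld  -- no-port MEM/MEM
[4] i6,i7  st+and  -- dual
[5] i8,i9  bne+ld  -- dual
[6] i10,i11  add+st  -- dual

CYCLES = 7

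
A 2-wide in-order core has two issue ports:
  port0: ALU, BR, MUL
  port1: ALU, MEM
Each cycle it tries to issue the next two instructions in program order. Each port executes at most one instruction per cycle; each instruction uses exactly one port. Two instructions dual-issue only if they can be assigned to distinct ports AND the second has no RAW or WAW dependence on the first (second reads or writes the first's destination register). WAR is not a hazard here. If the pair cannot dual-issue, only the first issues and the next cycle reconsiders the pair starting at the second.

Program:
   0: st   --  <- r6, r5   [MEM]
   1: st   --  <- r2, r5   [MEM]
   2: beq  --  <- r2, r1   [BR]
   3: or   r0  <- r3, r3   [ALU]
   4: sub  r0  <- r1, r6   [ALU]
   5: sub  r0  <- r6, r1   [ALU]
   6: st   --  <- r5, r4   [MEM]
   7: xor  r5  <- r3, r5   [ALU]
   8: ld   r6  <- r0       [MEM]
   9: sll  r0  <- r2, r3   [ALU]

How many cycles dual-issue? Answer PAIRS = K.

PAIRS = 3

[0] i0  st.MEM  -- no-port MEM/MEM
[1] i1/i2  st.MEM+beq.BR  -- 2-wide
[2] i3  or.ALU  -- WAW r0
[3] i4  sub.ALU  -- WAW r0
[4] i5/i6  sub.ALU+st.MEM  -- 2-wide
[5] i7/i8  xor.ALU+ld.MEM  -- 2-wide
[6] i9  sll.ALU  -- tail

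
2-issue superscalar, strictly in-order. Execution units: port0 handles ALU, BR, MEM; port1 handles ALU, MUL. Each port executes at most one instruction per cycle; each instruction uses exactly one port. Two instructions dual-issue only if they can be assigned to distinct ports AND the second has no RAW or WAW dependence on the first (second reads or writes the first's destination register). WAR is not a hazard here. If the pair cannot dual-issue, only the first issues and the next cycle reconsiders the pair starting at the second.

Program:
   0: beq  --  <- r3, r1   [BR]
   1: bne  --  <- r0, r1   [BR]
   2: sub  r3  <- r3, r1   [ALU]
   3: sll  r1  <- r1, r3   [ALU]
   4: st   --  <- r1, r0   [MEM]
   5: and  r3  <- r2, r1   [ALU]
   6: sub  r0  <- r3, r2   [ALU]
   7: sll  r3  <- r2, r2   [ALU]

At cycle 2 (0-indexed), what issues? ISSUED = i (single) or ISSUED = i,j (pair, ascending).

  cy0 -> i0 (beq.BR) no-port BR/BR
  cy1 -> i1/i2 (bne.BR/sub.ALU) pair
  cy2 -> i3 (sll.ALU) RAW r1
  cy3 -> i4/i5 (st.MEM/and.ALU) pair
  cy4 -> i6/i7 (sub.ALU/sll.ALU) pair

ISSUED = 3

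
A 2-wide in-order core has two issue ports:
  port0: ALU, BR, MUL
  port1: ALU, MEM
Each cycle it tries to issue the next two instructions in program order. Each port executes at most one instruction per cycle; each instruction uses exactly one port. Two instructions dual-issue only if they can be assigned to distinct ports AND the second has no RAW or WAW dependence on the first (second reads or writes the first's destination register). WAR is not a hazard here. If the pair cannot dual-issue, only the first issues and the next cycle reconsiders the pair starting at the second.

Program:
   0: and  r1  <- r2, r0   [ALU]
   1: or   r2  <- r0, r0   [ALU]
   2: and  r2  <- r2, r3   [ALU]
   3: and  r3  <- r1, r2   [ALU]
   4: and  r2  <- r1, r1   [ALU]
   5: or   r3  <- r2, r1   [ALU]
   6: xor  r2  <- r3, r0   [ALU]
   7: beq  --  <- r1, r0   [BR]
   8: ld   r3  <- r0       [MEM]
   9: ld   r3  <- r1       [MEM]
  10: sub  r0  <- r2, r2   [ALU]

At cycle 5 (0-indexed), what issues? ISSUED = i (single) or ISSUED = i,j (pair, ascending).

ISSUED = 8

0. and+or @i0,i1  | dual
1. and @i2  | RAW r2
2. and+and @i3,i4  | dual
3. or @i5  | RAW r3
4. xor+beq @i6,i7  | dual
5. ld @i8  | no-port MEM/MEM
6. ld+sub @i9,i10  | dual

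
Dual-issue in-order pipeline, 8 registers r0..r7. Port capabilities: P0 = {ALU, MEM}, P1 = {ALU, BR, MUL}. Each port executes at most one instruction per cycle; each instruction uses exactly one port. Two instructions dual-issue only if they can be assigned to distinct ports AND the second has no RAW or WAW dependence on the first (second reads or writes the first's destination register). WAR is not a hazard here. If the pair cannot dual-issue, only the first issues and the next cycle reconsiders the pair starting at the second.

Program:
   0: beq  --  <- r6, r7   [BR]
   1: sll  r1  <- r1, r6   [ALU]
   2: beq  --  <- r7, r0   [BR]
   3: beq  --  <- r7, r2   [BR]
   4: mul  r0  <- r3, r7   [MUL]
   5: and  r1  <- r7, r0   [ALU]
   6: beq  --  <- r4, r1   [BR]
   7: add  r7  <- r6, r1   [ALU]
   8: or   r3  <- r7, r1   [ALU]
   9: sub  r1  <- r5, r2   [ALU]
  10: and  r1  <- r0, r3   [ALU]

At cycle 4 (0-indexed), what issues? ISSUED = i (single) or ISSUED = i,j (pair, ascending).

#0 head=0: beq.BR+sll.ALU i0,i1 2-wide
#1 head=2: beq.BR i2 no-port BR/BR
#2 head=3: beq.BR i3 no-port BR/MUL
#3 head=4: mul.MUL i4 RAW r0
#4 head=5: and.ALU i5 RAW r1
#5 head=6: beq.BR+add.ALU i6,i7 2-wide
#6 head=8: or.ALU+sub.ALU i8,i9 2-wide
#7 head=10: and.ALU i10 tail

ISSUED = 5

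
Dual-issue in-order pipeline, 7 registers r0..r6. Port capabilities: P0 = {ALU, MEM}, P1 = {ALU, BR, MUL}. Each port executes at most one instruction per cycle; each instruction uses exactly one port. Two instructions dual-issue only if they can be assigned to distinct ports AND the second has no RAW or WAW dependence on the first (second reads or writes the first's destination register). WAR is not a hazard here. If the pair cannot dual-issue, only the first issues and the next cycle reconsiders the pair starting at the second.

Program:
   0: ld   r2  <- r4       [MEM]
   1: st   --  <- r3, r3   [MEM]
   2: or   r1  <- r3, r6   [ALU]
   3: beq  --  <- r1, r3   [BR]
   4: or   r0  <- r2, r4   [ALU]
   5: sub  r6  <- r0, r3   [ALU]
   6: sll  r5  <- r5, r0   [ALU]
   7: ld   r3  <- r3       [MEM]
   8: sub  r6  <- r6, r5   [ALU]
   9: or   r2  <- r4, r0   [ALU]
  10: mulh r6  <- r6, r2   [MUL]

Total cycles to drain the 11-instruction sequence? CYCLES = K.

CYCLES = 7

[0] i0  ld  -- no-port MEM/MEM
[1] i1/i2  st or  -- pair
[2] i3/i4  beq or  -- pair
[3] i5/i6  sub sll  -- pair
[4] i7/i8  ld sub  -- pair
[5] i9  or  -- RAW r2
[6] i10  mulh  -- tail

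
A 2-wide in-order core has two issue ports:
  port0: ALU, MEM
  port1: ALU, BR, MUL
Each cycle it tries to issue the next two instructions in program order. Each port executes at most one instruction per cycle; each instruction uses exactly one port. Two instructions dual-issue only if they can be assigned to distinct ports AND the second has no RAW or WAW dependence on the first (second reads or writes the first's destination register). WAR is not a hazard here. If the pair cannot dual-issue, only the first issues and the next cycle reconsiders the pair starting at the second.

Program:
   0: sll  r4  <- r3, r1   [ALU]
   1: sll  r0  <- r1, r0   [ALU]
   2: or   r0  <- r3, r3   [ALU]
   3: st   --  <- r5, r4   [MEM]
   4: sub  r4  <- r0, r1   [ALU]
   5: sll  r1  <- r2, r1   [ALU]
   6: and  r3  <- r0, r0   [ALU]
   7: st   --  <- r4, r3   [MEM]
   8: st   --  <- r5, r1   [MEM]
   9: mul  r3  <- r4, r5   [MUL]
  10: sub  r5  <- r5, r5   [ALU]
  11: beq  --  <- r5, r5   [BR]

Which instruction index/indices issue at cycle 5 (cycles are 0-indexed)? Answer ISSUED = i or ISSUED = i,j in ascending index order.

ISSUED = 8,9

t=0 i0&i1:sll/sll ; 2-wide
t=1 i2&i3:or/st ; 2-wide
t=2 i4&i5:sub/sll ; 2-wide
t=3 i6:and ; RAW r3
t=4 i7:st ; no-port MEM/MEM
t=5 i8&i9:st/mul ; 2-wide
t=6 i10:sub ; RAW r5
t=7 i11:beq ; tail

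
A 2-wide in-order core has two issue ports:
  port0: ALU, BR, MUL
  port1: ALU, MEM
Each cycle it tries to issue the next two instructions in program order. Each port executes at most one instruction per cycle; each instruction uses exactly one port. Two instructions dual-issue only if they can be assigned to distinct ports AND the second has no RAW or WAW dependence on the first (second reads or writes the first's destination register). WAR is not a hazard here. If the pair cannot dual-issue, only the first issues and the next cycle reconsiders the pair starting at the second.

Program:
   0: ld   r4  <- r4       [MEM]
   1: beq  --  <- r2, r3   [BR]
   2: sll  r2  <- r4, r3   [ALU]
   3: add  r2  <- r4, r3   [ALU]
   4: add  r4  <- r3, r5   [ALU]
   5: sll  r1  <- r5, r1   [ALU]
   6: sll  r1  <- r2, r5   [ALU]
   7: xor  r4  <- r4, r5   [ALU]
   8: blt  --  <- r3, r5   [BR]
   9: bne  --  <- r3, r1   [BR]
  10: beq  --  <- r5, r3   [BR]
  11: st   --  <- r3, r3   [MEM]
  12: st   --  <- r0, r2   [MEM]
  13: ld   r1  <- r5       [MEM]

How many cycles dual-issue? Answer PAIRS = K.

PAIRS = 4

[0] i0&i1  ld.MEM beq.BR  -- 2-wide
[1] i2  sll.ALU  -- WAW r2
[2] i3&i4  add.ALU add.ALU  -- 2-wide
[3] i5  sll.ALU  -- WAW r1
[4] i6&i7  sll.ALU xor.ALU  -- 2-wide
[5] i8  blt.BR  -- no-port BR/BR
[6] i9  bne.BR  -- no-port BR/BR
[7] i10&i11  beq.BR st.MEM  -- 2-wide
[8] i12  st.MEM  -- no-port MEM/MEM
[9] i13  ld.MEM  -- tail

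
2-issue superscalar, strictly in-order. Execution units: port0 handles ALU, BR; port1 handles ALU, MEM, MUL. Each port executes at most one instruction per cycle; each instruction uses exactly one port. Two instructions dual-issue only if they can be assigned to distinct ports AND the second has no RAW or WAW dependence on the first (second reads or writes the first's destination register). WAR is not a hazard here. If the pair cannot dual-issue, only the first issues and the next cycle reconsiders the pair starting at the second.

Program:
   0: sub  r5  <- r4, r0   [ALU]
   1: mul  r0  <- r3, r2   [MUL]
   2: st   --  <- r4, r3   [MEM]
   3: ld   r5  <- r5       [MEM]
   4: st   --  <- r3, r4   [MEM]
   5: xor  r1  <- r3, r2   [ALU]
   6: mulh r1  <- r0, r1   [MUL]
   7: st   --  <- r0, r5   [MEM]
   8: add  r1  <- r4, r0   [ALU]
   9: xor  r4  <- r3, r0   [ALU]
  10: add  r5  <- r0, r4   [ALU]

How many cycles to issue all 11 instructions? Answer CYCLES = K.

t=0 i0&i1:sub.ALU;mul.MUL ; dual
t=1 i2:st.MEM ; no-port MEM/MEM
t=2 i3:ld.MEM ; no-port MEM/MEM
t=3 i4&i5:st.MEM;xor.ALU ; dual
t=4 i6:mulh.MUL ; no-port MUL/MEM
t=5 i7&i8:st.MEM;add.ALU ; dual
t=6 i9:xor.ALU ; RAW r4
t=7 i10:add.ALU ; tail

CYCLES = 8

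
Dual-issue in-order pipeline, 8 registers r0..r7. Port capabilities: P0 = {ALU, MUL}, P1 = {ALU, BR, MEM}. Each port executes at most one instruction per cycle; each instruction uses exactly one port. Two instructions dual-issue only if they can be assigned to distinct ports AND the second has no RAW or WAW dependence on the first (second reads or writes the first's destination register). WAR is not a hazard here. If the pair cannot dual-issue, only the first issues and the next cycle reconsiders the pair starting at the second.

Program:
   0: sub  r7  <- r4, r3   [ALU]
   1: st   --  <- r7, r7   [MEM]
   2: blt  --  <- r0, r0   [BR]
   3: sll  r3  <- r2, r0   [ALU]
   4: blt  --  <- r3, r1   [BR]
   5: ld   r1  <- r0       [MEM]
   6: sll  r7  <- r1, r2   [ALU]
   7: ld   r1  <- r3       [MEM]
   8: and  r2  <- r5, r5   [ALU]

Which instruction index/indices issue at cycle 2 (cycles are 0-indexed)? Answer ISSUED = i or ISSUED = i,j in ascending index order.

0. sub.ALU @i0  | RAW r7
1. st.MEM @i1  | no-port MEM/BR
2. blt.BR+sll.ALU @i2+i3  | 2-wide
3. blt.BR @i4  | no-port BR/MEM
4. ld.MEM @i5  | RAW r1
5. sll.ALU+ld.MEM @i6+i7  | 2-wide
6. and.ALU @i8  | tail

ISSUED = 2,3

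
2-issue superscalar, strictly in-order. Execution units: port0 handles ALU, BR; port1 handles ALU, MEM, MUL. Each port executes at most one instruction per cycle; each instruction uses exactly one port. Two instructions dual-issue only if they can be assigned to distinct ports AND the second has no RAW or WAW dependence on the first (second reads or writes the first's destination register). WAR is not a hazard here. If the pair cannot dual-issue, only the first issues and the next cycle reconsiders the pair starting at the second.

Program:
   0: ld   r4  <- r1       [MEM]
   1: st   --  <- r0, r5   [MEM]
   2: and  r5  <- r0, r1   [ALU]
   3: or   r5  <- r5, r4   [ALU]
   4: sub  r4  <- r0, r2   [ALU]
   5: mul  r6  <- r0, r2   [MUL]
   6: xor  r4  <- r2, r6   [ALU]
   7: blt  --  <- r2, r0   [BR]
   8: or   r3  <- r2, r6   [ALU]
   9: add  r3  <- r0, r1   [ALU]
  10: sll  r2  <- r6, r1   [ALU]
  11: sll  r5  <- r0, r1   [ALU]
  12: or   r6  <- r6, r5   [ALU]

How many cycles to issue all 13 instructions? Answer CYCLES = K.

0. ld.MEM @i0  | no-port MEM/MEM
1. st.MEM and.ALU @i1+i2  | pair
2. or.ALU sub.ALU @i3+i4  | pair
3. mul.MUL @i5  | RAW r6
4. xor.ALU blt.BR @i6+i7  | pair
5. or.ALU @i8  | WAW r3
6. add.ALU sll.ALU @i9+i10  | pair
7. sll.ALU @i11  | RAW r5
8. or.ALU @i12  | tail

CYCLES = 9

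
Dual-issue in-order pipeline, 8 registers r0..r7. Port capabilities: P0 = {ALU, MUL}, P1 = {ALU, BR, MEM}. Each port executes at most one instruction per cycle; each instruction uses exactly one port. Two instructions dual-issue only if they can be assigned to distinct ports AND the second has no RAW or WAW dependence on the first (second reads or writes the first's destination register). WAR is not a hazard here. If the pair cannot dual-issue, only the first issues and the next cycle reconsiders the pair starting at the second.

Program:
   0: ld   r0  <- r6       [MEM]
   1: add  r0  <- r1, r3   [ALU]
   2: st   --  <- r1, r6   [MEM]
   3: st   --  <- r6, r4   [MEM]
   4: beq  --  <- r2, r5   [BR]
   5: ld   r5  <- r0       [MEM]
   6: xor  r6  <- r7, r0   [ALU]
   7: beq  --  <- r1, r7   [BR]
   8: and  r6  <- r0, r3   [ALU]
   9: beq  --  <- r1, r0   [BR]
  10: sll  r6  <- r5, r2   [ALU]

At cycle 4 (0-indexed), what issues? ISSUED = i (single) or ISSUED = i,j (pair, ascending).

0. ld.MEM @i0  | WAW r0
1. add.ALU st.MEM @i1+i2  | pair
2. st.MEM @i3  | no-port MEM/BR
3. beq.BR @i4  | no-port BR/MEM
4. ld.MEM xor.ALU @i5+i6  | pair
5. beq.BR and.ALU @i7+i8  | pair
6. beq.BR sll.ALU @i9+i10  | pair

ISSUED = 5,6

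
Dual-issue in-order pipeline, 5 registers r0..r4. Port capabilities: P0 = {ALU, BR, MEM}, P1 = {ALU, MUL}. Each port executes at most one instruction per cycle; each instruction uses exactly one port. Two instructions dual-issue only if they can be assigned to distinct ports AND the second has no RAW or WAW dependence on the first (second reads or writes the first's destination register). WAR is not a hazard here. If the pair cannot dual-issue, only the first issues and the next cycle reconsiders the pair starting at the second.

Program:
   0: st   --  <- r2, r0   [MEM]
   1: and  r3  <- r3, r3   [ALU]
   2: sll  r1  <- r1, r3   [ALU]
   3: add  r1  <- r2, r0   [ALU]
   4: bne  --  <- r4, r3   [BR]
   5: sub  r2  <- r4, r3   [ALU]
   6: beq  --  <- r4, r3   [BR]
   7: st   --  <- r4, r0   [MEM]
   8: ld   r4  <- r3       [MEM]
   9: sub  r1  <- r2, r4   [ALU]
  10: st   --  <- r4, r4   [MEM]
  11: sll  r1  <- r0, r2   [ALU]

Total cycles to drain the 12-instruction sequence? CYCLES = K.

0. st+and @i0+i1  | dual
1. sll @i2  | WAW r1
2. add+bne @i3+i4  | dual
3. sub+beq @i5+i6  | dual
4. st @i7  | no-port MEM/MEM
5. ld @i8  | RAW r4
6. sub+st @i9+i10  | dual
7. sll @i11  | tail

CYCLES = 8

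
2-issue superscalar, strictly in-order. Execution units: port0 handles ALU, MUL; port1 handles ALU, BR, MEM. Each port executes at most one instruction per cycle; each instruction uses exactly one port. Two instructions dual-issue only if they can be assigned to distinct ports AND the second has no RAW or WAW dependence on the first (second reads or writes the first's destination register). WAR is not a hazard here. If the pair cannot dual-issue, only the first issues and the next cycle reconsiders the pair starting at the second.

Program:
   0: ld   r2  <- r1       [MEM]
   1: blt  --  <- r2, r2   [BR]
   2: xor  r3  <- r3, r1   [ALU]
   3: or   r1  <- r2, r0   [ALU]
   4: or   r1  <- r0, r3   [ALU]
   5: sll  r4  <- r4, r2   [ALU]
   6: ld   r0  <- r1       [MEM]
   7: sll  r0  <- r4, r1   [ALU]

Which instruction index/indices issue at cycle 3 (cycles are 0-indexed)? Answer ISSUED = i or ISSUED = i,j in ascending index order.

c0: i0 ld.MEM  no-port MEM/BR
c1: i1/i2 blt.BR;xor.ALU  pair
c2: i3 or.ALU  WAW r1
c3: i4/i5 or.ALU;sll.ALU  pair
c4: i6 ld.MEM  WAW r0
c5: i7 sll.ALU  tail

ISSUED = 4,5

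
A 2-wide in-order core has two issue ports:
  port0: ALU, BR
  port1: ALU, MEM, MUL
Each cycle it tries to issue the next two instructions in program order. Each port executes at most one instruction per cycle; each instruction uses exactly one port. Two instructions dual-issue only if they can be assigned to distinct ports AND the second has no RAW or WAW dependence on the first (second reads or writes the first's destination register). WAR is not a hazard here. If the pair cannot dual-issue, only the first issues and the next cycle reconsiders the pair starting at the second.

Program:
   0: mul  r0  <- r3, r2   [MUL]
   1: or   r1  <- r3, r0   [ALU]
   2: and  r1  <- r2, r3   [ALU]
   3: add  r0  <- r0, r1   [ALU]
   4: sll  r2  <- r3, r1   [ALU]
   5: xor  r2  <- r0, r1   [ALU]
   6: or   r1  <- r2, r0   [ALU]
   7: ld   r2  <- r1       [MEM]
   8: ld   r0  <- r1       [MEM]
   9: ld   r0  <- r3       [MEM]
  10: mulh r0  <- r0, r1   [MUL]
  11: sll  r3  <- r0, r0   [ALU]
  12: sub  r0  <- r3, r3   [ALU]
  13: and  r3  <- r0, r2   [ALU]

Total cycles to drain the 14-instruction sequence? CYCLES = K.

CYCLES = 13

#0 head=0: mul i0 RAW r0
#1 head=1: or i1 WAW r1
#2 head=2: and i2 RAW r1
#3 head=3: add;sll i3&i4 pair
#4 head=5: xor i5 RAW r2
#5 head=6: or i6 RAW r1
#6 head=7: ld i7 no-port MEM/MEM
#7 head=8: ld i8 no-port MEM/MEM
#8 head=9: ld i9 no-port MEM/MUL
#9 head=10: mulh i10 RAW r0
#10 head=11: sll i11 RAW r3
#11 head=12: sub i12 RAW r0
#12 head=13: and i13 tail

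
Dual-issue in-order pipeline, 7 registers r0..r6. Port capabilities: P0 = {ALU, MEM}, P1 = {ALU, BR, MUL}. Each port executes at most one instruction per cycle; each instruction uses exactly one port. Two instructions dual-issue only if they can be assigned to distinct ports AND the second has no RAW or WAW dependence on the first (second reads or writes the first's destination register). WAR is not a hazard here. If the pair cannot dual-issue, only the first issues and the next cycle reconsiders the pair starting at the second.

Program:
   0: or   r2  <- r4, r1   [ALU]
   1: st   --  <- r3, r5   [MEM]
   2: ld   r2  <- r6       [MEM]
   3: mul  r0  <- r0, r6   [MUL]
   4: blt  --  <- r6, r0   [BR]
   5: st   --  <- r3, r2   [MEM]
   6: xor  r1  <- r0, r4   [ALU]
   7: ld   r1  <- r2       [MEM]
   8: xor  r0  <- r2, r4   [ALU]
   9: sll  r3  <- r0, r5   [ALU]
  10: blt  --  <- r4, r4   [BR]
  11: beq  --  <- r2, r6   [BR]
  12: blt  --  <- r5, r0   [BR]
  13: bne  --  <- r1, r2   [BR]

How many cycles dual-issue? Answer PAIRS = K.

PAIRS = 5

[0] i0&i1  or.ALU/st.MEM  -- 2-wide
[1] i2&i3  ld.MEM/mul.MUL  -- 2-wide
[2] i4&i5  blt.BR/st.MEM  -- 2-wide
[3] i6  xor.ALU  -- WAW r1
[4] i7&i8  ld.MEM/xor.ALU  -- 2-wide
[5] i9&i10  sll.ALU/blt.BR  -- 2-wide
[6] i11  beq.BR  -- no-port BR/BR
[7] i12  blt.BR  -- no-port BR/BR
[8] i13  bne.BR  -- tail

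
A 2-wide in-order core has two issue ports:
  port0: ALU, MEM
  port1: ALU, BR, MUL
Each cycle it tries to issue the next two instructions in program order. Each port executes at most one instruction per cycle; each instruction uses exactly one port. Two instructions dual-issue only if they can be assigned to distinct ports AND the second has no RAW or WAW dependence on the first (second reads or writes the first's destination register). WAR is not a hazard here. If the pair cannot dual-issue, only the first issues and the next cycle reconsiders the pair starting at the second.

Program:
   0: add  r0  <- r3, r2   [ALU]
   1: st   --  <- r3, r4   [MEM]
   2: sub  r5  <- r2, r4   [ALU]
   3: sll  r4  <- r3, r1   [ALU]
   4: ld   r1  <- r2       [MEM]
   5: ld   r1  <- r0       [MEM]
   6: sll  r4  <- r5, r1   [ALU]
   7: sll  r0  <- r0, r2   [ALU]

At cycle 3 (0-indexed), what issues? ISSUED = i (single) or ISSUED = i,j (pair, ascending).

ISSUED = 5

  cy0 -> i0&i1 (add st) 2-wide
  cy1 -> i2&i3 (sub sll) 2-wide
  cy2 -> i4 (ld) no-port MEM/MEM
  cy3 -> i5 (ld) RAW r1
  cy4 -> i6&i7 (sll sll) 2-wide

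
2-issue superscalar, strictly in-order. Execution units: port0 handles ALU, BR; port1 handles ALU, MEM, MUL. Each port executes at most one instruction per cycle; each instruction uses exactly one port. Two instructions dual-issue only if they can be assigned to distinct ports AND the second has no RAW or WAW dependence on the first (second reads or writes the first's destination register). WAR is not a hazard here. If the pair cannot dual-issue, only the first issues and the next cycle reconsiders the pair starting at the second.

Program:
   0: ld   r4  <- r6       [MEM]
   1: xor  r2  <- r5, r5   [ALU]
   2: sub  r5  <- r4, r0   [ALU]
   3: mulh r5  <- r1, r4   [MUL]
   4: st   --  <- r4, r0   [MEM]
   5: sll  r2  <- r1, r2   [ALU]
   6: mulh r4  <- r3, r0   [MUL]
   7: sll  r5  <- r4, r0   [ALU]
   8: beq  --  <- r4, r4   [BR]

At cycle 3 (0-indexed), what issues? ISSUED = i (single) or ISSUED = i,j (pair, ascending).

ISSUED = 4,5

#0 head=0: ld.MEM xor.ALU i0/i1 2-wide
#1 head=2: sub.ALU i2 WAW r5
#2 head=3: mulh.MUL i3 no-port MUL/MEM
#3 head=4: st.MEM sll.ALU i4/i5 2-wide
#4 head=6: mulh.MUL i6 RAW r4
#5 head=7: sll.ALU beq.BR i7/i8 2-wide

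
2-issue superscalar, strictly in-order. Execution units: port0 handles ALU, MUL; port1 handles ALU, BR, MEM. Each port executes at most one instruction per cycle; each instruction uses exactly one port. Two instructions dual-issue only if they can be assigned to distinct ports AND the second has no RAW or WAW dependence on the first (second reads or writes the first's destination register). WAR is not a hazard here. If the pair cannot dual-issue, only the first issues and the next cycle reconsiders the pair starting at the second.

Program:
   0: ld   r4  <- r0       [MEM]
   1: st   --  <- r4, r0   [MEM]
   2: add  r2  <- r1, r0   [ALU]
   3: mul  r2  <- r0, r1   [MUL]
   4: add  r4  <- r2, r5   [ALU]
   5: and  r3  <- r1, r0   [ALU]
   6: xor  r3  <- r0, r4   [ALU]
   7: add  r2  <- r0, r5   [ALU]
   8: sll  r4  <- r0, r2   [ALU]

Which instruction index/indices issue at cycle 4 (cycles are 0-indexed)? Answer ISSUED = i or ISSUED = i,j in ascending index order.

ISSUED = 6,7

0. ld.MEM @i0  | no-port MEM/MEM
1. st.MEM add.ALU @i1,i2  | dual
2. mul.MUL @i3  | RAW r2
3. add.ALU and.ALU @i4,i5  | dual
4. xor.ALU add.ALU @i6,i7  | dual
5. sll.ALU @i8  | tail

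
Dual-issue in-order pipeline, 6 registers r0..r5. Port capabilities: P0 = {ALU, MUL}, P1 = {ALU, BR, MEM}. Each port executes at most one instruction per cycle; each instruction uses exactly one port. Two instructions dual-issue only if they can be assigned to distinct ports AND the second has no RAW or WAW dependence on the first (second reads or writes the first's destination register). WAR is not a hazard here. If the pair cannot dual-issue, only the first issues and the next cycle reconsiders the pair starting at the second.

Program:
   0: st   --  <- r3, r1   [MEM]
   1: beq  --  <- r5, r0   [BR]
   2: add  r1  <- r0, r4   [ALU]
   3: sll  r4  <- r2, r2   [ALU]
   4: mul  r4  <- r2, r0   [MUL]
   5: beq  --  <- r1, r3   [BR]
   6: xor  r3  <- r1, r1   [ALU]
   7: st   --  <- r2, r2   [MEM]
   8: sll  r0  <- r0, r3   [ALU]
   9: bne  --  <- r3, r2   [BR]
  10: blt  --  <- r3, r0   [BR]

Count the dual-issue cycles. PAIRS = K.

PAIRS = 4

0. st.MEM @i0  | no-port MEM/BR
1. beq.BR+add.ALU @i1,i2  | 2-wide
2. sll.ALU @i3  | WAW r4
3. mul.MUL+beq.BR @i4,i5  | 2-wide
4. xor.ALU+st.MEM @i6,i7  | 2-wide
5. sll.ALU+bne.BR @i8,i9  | 2-wide
6. blt.BR @i10  | tail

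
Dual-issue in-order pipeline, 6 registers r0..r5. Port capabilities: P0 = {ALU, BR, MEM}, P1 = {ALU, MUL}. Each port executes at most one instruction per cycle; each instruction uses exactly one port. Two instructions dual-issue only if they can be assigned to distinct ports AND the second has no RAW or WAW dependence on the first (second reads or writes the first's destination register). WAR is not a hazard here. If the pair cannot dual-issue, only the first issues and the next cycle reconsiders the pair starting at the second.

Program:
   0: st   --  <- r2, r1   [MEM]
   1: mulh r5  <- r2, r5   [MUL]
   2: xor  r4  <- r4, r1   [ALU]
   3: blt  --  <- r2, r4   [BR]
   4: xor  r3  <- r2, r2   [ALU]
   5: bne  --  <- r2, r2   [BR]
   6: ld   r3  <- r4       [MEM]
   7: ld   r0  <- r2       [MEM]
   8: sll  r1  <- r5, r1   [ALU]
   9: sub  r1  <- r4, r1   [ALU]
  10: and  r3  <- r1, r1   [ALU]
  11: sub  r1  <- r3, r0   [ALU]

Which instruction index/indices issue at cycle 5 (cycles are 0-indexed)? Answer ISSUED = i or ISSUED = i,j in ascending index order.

#0 head=0: st.MEM;mulh.MUL i0+i1 dual
#1 head=2: xor.ALU i2 RAW r4
#2 head=3: blt.BR;xor.ALU i3+i4 dual
#3 head=5: bne.BR i5 no-port BR/MEM
#4 head=6: ld.MEM i6 no-port MEM/MEM
#5 head=7: ld.MEM;sll.ALU i7+i8 dual
#6 head=9: sub.ALU i9 RAW r1
#7 head=10: and.ALU i10 RAW r3
#8 head=11: sub.ALU i11 tail

ISSUED = 7,8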